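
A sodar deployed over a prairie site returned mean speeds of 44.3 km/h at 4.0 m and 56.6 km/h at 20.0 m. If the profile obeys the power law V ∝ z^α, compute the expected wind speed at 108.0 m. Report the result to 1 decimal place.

First find α: α = ln(V₂/V₁)/ln(z₂/z₁) = ln(56.6/44.3)/ln(20.0/4.0) = 0.24502/1.60944 = 0.1522
Extrapolate from 20.0 m to 108.0 m: V₃ = 56.6 × (108.0/20.0)^0.1522 = 56.6 × 1.2927 = 73.1674 km/h

73.2 km/h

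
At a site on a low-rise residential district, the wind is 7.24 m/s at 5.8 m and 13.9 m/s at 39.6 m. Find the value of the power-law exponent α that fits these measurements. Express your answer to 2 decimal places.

α ≈ 0.34

Power law: V₂/V₁ = (z₂/z₁)^α ⇒ α = ln(V₂/V₁) / ln(z₂/z₁)
α = ln(13.9/7.24) / ln(39.6/5.8) = ln(1.9199) / ln(6.8276)
  = 0.65227 / 1.92097 = 0.33955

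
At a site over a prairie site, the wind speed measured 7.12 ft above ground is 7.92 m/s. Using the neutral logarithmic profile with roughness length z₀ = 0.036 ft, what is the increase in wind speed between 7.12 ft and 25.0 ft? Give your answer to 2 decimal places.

Log law: V₂ = V₁ · ln(z₂/z₀)/ln(z₁/z₀) = 7.92 × 6.5431/5.2871 = 9.8014 m/s
ΔV = 9.8014 − 7.92 = 1.8814 m/s

1.88 m/s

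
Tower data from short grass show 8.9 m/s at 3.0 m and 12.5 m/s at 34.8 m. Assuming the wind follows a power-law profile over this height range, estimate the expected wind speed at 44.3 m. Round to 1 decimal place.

12.9 m/s

First find α: α = ln(V₂/V₁)/ln(z₂/z₁) = ln(12.5/8.9)/ln(34.8/3.0) = 0.33968/2.45101 = 0.1386
Extrapolate from 34.8 m to 44.3 m: V₃ = 12.5 × (44.3/34.8)^0.1386 = 12.5 × 1.0340 = 12.9252 m/s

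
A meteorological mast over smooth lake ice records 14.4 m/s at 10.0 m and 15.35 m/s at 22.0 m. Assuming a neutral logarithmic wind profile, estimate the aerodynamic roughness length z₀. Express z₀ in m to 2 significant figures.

z₀ ≈ 0.000065 m

Log law: V(z) ∝ ln(z/z₀). With r = V₁/V₂ = 14.4/15.35 = 0.93811,
r · ln(z₂/z₀) = ln(z₁/z₀) ⇒ ln z₀ = (ln z₁ − r·ln z₂)/(1 − r)
ln z₀ = (2.30259 − 0.93811×3.09104) / 0.06189 = -9.6488
z₀ = exp(-9.6488) = 0.00006450 m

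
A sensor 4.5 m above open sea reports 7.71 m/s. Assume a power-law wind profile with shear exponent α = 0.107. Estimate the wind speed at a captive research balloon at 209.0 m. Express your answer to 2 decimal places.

11.63 m/s

Power-law profile: V₂ = V₁ · (z₂/z₁)^α
V₂ = 7.71 × (209.0/4.5)^0.107 = 7.71 × (46.4444)^0.107
    = 7.71 × 1.5079 = 11.6256 m/s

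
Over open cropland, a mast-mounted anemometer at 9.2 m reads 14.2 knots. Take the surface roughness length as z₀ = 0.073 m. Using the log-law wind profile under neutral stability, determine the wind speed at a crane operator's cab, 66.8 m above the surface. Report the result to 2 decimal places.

Log law: V(z) ∝ ln(z/z₀), so V₂/V₁ = ln(z₂/z₀) / ln(z₁/z₀).
ln(66.8/0.073) = 6.8190, ln(9.2/0.073) = 4.8365
V₂ = 14.2 × 6.8190/4.8365 = 14.2 × 1.4099 = 20.0206 knots

20.02 knots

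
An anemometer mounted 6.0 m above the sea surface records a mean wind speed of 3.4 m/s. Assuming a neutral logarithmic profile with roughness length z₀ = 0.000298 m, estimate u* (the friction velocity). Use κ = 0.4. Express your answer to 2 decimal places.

u* ≈ 0.14 m/s

Log law: V(z) = (u*/κ) · ln(z/z₀) ⇒ u* = κ · V / ln(z/z₀)
u* = 0.4 × 3.4 / ln(6.0/0.000298) = 0.4 × 3.4 / 9.9102
   = 1.3600 / 9.9102 = 0.1372 m/s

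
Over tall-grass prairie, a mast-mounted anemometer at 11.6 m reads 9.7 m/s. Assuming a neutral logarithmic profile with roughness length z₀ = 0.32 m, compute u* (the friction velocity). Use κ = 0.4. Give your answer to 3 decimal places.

Log law: V(z) = (u*/κ) · ln(z/z₀) ⇒ u* = κ · V / ln(z/z₀)
u* = 0.4 × 9.7 / ln(11.6/0.32) = 0.4 × 9.7 / 3.5904
   = 3.8800 / 3.5904 = 1.0806 m/s

u* ≈ 1.081 m/s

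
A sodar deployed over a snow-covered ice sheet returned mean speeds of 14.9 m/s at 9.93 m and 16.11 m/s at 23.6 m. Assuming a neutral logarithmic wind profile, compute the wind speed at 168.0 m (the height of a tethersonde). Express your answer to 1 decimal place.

18.9 m/s

Log law: V ∝ ln(z/z₀). From the pair, with r = V₁/V₂ = 0.92489,
ln z₀ = (ln z₁ − r·ln z₂)/(1 − r) = (2.2956 − 0.92489×3.1612)/0.07511 = -8.3645 → z₀ = 0.0002330 m
V₃ = V₁ · ln(z₃/z₀)/ln(z₁/z₀) = 14.9 × 13.4885/10.6601 = 18.8534 m/s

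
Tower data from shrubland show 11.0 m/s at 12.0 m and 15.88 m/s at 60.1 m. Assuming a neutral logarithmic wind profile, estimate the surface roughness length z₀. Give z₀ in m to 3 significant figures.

Log law: V(z) ∝ ln(z/z₀). With r = V₁/V₂ = 11.0/15.88 = 0.69270,
r · ln(z₂/z₀) = ln(z₁/z₀) ⇒ ln z₀ = (ln z₁ − r·ln z₂)/(1 − r)
ln z₀ = (2.48491 − 0.69270×4.09601) / 0.30730 = -1.1467
z₀ = exp(-1.1467) = 0.3177 m

z₀ ≈ 0.318 m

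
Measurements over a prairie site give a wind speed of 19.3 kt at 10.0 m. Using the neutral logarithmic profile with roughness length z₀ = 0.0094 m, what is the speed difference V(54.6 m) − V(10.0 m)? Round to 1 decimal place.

Log law: V₂ = V₁ · ln(z₂/z₀)/ln(z₁/z₀) = 19.3 × 8.6671/6.9696 = 24.0005 kt
ΔV = 24.0005 − 19.3 = 4.7005 kt

4.7 kt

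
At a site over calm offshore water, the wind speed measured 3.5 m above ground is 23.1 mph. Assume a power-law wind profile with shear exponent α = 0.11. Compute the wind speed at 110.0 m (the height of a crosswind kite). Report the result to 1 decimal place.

33.8 mph

Power-law profile: V₂ = V₁ · (z₂/z₁)^α
V₂ = 23.1 × (110.0/3.5)^0.11 = 23.1 × (31.4286)^0.11
    = 23.1 × 1.4612 = 33.7534 mph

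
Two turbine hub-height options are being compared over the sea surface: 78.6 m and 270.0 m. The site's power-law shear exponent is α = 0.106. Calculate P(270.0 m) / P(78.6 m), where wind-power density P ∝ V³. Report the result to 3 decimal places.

Speed ratio: V_B/V_A = (z_B/z_A)^α = (270.0/78.6)^0.106 = (3.4351)^0.106 = 1.13975
Power-density ratio: P_B/P_A = (V_B/V_A)³ = (1.13975)³ = 1.48057

1.481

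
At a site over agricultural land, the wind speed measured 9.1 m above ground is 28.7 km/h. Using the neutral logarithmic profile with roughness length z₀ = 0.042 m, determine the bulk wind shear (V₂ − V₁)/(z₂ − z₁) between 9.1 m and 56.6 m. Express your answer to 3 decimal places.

0.205 km/h/m

Log law: V₂ = V₁ · ln(z₂/z₀)/ln(z₁/z₀) = 28.7 × 7.2061/5.3784 = 38.4532 km/h
ΔV/Δz = (38.4532 − 28.7)/(56.6 − 9.1) = 9.7532/47.5000 = 0.20533 km/h/m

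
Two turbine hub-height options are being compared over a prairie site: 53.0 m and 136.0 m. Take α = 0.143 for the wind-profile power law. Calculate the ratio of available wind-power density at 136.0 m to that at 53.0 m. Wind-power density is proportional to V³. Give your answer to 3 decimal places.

1.498

Speed ratio: V_B/V_A = (z_B/z_A)^α = (136.0/53.0)^0.143 = (2.5660)^0.143 = 1.14426
Power-density ratio: P_B/P_A = (V_B/V_A)³ = (1.14426)³ = 1.49821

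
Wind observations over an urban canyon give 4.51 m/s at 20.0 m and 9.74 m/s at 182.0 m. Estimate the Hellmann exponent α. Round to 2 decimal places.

α ≈ 0.35

Power law: V₂/V₁ = (z₂/z₁)^α ⇒ α = ln(V₂/V₁) / ln(z₂/z₁)
α = ln(9.74/4.51) / ln(182.0/20.0) = ln(2.1596) / ln(9.1000)
  = 0.76994 / 2.20827 = 0.34866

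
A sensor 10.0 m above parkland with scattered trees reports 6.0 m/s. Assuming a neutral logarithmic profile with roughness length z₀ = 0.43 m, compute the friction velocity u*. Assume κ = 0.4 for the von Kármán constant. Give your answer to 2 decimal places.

Log law: V(z) = (u*/κ) · ln(z/z₀) ⇒ u* = κ · V / ln(z/z₀)
u* = 0.4 × 6.0 / ln(10.0/0.43) = 0.4 × 6.0 / 3.1466
   = 2.4000 / 3.1466 = 0.7627 m/s

u* ≈ 0.76 m/s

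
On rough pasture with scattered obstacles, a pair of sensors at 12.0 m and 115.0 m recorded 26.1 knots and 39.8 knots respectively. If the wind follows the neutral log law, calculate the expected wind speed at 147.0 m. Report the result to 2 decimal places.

Log law: V ∝ ln(z/z₀). From the pair, with r = V₁/V₂ = 0.65578,
ln z₀ = (ln z₁ − r·ln z₂)/(1 − r) = (2.4849 − 0.65578×4.7449)/0.34422 = -1.8207 → z₀ = 0.1619 m
V₃ = V₁ · ln(z₃/z₀)/ln(z₁/z₀) = 26.1 × 6.8111/4.3056 = 41.2882 knots

41.29 knots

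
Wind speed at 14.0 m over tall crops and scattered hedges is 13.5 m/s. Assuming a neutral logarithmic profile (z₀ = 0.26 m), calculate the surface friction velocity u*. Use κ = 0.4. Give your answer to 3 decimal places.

u* ≈ 1.355 m/s

Log law: V(z) = (u*/κ) · ln(z/z₀) ⇒ u* = κ · V / ln(z/z₀)
u* = 0.4 × 13.5 / ln(14.0/0.26) = 0.4 × 13.5 / 3.9861
   = 5.4000 / 3.9861 = 1.3547 m/s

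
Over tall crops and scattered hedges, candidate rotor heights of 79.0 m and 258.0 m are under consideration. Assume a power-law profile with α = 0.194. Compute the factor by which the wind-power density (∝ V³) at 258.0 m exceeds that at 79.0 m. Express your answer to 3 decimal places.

1.991

Speed ratio: V_B/V_A = (z_B/z_A)^α = (258.0/79.0)^0.194 = (3.2658)^0.194 = 1.25810
Power-density ratio: P_B/P_A = (V_B/V_A)³ = (1.25810)³ = 1.99133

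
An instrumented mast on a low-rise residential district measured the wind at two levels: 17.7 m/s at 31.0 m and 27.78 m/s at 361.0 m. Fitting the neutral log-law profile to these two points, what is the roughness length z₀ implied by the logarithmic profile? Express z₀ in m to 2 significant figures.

z₀ ≈ 0.42 m

Log law: V(z) ∝ ln(z/z₀). With r = V₁/V₂ = 17.7/27.78 = 0.63715,
r · ln(z₂/z₀) = ln(z₁/z₀) ⇒ ln z₀ = (ln z₁ − r·ln z₂)/(1 − r)
ln z₀ = (3.43399 − 0.63715×5.88888) / 0.36285 = -0.8767
z₀ = exp(-0.8767) = 0.4162 m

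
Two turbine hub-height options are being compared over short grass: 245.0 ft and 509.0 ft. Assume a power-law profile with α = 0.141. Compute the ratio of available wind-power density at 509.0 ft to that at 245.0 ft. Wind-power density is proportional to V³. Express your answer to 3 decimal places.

Speed ratio: V_B/V_A = (z_B/z_A)^α = (509.0/245.0)^0.141 = (2.0776)^0.141 = 1.10860
Power-density ratio: P_B/P_A = (V_B/V_A)³ = (1.10860)³ = 1.36246

1.362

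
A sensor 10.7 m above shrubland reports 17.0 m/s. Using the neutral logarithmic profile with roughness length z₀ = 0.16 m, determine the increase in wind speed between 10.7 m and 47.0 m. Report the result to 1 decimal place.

Log law: V₂ = V₁ · ln(z₂/z₀)/ln(z₁/z₀) = 17.0 × 5.6827/4.2028 = 22.9861 m/s
ΔV = 22.9861 − 17.0 = 5.9861 m/s

6.0 m/s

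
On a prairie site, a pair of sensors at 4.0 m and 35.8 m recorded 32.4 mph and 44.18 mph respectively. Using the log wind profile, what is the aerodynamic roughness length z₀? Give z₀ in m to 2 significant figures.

Log law: V(z) ∝ ln(z/z₀). With r = V₁/V₂ = 32.4/44.18 = 0.73336,
r · ln(z₂/z₀) = ln(z₁/z₀) ⇒ ln z₀ = (ln z₁ − r·ln z₂)/(1 − r)
ln z₀ = (1.38629 − 0.73336×3.57795) / 0.26664 = -4.6417
z₀ = exp(-4.6417) = 0.009641 m

z₀ ≈ 0.0096 m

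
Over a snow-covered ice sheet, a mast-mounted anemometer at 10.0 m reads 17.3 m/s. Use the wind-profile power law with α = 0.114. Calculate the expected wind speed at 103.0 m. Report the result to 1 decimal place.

Power-law profile: V₂ = V₁ · (z₂/z₁)^α
V₂ = 17.3 × (103.0/10.0)^0.114 = 17.3 × (10.3000)^0.114
    = 17.3 × 1.3046 = 22.5689 m/s

22.6 m/s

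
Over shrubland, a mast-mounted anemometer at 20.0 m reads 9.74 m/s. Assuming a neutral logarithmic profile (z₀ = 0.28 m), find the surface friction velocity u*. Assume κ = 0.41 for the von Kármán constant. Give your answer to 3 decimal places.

Log law: V(z) = (u*/κ) · ln(z/z₀) ⇒ u* = κ · V / ln(z/z₀)
u* = 0.41 × 9.74 / ln(20.0/0.28) = 0.41 × 9.74 / 4.2687
   = 3.9934 / 4.2687 = 0.9355 m/s

u* ≈ 0.936 m/s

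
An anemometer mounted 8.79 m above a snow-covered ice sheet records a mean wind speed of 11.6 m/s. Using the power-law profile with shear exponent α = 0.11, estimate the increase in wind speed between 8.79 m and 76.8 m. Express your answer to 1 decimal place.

Power law: V₂ = V₁ · (z₂/z₁)^α = 11.6 × (8.7372)^0.11 = 14.7234 m/s
ΔV = 14.7234 − 11.6 = 3.1234 m/s

3.1 m/s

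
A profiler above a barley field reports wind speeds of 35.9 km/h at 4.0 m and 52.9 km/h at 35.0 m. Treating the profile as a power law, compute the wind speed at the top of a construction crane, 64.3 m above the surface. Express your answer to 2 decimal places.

First find α: α = ln(V₂/V₁)/ln(z₂/z₁) = ln(52.9/35.9)/ln(35.0/4.0) = 0.38767/2.16905 = 0.1787
Extrapolate from 35.0 m to 64.3 m: V₃ = 52.9 × (64.3/35.0)^0.1787 = 52.9 × 1.1148 = 58.9746 km/h

58.97 km/h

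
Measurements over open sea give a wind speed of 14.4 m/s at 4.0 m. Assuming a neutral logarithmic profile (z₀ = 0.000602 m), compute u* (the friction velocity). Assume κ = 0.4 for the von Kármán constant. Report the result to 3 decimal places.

u* ≈ 0.654 m/s

Log law: V(z) = (u*/κ) · ln(z/z₀) ⇒ u* = κ · V / ln(z/z₀)
u* = 0.4 × 14.4 / ln(4.0/0.000602) = 0.4 × 14.4 / 8.8015
   = 5.7600 / 8.8015 = 0.6544 m/s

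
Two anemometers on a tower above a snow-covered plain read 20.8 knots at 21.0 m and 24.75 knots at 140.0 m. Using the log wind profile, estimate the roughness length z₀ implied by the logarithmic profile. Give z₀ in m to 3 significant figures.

Log law: V(z) ∝ ln(z/z₀). With r = V₁/V₂ = 20.8/24.75 = 0.84040,
r · ln(z₂/z₀) = ln(z₁/z₀) ⇒ ln z₀ = (ln z₁ − r·ln z₂)/(1 − r)
ln z₀ = (3.04452 − 0.84040×4.94164) / 0.15960 = -6.9454
z₀ = exp(-6.9454) = 0.0009631 m

z₀ ≈ 0.000963 m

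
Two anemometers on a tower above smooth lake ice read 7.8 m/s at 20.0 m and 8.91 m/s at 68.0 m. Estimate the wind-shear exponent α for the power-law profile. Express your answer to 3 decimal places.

α ≈ 0.109

Power law: V₂/V₁ = (z₂/z₁)^α ⇒ α = ln(V₂/V₁) / ln(z₂/z₁)
α = ln(8.91/7.8) / ln(68.0/20.0) = ln(1.1423) / ln(3.4000)
  = 0.13305 / 1.22378 = 0.10872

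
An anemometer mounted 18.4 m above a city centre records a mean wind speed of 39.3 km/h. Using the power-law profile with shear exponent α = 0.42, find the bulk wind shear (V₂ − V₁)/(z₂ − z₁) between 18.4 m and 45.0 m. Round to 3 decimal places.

Power law: V₂ = V₁ · (z₂/z₁)^α = 39.3 × (2.4457)^0.42 = 57.2161 km/h
ΔV/Δz = (57.2161 − 39.3)/(45.0 − 18.4) = 17.9161/26.6000 = 0.67354 km/h/m

0.674 km/h/m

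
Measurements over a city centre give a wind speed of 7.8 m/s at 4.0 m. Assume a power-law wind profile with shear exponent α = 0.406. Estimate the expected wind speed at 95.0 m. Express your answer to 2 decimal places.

Power-law profile: V₂ = V₁ · (z₂/z₁)^α
V₂ = 7.8 × (95.0/4.0)^0.406 = 7.8 × (23.7500)^0.406
    = 7.8 × 3.6184 = 28.2237 m/s

28.22 m/s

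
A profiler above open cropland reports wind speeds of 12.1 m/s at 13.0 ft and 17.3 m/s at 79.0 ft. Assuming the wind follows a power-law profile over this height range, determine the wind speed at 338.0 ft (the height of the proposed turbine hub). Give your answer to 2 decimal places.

23.07 m/s

First find α: α = ln(V₂/V₁)/ln(z₂/z₁) = ln(17.3/12.1)/ln(79.0/13.0) = 0.35750/1.80450 = 0.1981
Extrapolate from 79.0 ft to 338.0 ft: V₃ = 17.3 × (338.0/79.0)^0.1981 = 17.3 × 1.3337 = 23.0736 m/s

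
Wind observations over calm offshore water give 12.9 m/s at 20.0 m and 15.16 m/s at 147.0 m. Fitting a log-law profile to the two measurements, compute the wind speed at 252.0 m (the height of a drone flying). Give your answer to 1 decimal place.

15.8 m/s

Log law: V ∝ ln(z/z₀). From the pair, with r = V₁/V₂ = 0.85092,
ln z₀ = (ln z₁ − r·ln z₂)/(1 − r) = (2.9957 − 0.85092×4.9904)/0.14908 = -8.3899 → z₀ = 0.0002271 m
V₃ = V₁ · ln(z₃/z₀)/ln(z₁/z₀) = 12.9 × 13.9194/11.3857 = 15.7707 m/s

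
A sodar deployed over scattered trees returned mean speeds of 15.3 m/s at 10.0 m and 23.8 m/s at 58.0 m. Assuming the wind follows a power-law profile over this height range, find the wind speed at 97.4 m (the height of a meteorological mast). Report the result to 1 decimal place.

27.1 m/s

First find α: α = ln(V₂/V₁)/ln(z₂/z₁) = ln(23.8/15.3)/ln(58.0/10.0) = 0.44183/1.75786 = 0.2513
Extrapolate from 58.0 m to 97.4 m: V₃ = 23.8 × (97.4/58.0)^0.2513 = 23.8 × 1.1392 = 27.1121 m/s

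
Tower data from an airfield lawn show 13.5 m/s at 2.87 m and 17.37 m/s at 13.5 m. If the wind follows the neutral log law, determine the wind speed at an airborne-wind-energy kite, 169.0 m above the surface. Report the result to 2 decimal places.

23.69 m/s

Log law: V ∝ ln(z/z₀). From the pair, with r = V₁/V₂ = 0.77720,
ln z₀ = (ln z₁ − r·ln z₂)/(1 − r) = (1.0543 − 0.77720×2.6027)/0.22280 = -4.3470 → z₀ = 0.01295 m
V₃ = V₁ · ln(z₃/z₀)/ln(z₁/z₀) = 13.5 × 9.4769/5.4013 = 23.6865 m/s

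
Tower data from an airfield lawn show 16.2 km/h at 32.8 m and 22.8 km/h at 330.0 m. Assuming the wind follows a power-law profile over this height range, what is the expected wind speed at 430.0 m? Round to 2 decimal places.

23.71 km/h

First find α: α = ln(V₂/V₁)/ln(z₂/z₁) = ln(22.8/16.2)/ln(330.0/32.8) = 0.34175/2.30866 = 0.1480
Extrapolate from 330.0 m to 430.0 m: V₃ = 22.8 × (430.0/330.0)^0.1480 = 22.8 × 1.0400 = 23.7111 km/h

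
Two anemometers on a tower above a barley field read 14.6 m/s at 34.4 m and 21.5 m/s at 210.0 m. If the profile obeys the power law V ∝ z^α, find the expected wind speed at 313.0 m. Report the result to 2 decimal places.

First find α: α = ln(V₂/V₁)/ln(z₂/z₁) = ln(21.5/14.6)/ln(210.0/34.4) = 0.38703/1.80905 = 0.2139
Extrapolate from 210.0 m to 313.0 m: V₃ = 21.5 × (313.0/210.0)^0.2139 = 21.5 × 1.0891 = 23.4164 m/s

23.42 m/s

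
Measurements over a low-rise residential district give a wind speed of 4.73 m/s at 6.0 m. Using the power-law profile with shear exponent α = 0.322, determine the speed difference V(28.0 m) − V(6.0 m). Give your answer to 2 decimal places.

Power law: V₂ = V₁ · (z₂/z₁)^α = 4.73 × (4.6667)^0.322 = 7.7675 m/s
ΔV = 7.7675 − 4.73 = 3.0375 m/s

3.04 m/s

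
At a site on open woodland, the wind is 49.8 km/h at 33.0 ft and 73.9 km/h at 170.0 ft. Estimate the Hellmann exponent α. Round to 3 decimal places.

α ≈ 0.241

Power law: V₂/V₁ = (z₂/z₁)^α ⇒ α = ln(V₂/V₁) / ln(z₂/z₁)
α = ln(73.9/49.8) / ln(170.0/33.0) = ln(1.4839) / ln(5.1515)
  = 0.39470 / 1.63929 = 0.24077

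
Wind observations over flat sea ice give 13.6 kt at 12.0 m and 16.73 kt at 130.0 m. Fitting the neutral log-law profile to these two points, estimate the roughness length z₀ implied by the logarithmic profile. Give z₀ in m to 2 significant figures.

z₀ ≈ 0.00038 m

Log law: V(z) ∝ ln(z/z₀). With r = V₁/V₂ = 13.6/16.73 = 0.81291,
r · ln(z₂/z₀) = ln(z₁/z₀) ⇒ ln z₀ = (ln z₁ − r·ln z₂)/(1 − r)
ln z₀ = (2.48491 − 0.81291×4.86753) / 0.18709 = -7.8677
z₀ = exp(-7.8677) = 0.0003829 m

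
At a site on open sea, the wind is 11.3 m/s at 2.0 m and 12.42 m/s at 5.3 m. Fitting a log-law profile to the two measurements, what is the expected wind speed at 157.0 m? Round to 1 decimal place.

Log law: V ∝ ln(z/z₀). From the pair, with r = V₁/V₂ = 0.90982,
ln z₀ = (ln z₁ − r·ln z₂)/(1 − r) = (0.6931 − 0.90982×1.6677)/0.09018 = -9.1395 → z₀ = 0.0001073 m
V₃ = V₁ · ln(z₃/z₀)/ln(z₁/z₀) = 11.3 × 14.1957/9.8326 = 16.3142 m/s

16.3 m/s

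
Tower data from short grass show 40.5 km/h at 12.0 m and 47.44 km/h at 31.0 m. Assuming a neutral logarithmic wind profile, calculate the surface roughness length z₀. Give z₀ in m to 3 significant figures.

z₀ ≈ 0.0472 m

Log law: V(z) ∝ ln(z/z₀). With r = V₁/V₂ = 40.5/47.44 = 0.85371,
r · ln(z₂/z₀) = ln(z₁/z₀) ⇒ ln z₀ = (ln z₁ − r·ln z₂)/(1 − r)
ln z₀ = (2.48491 − 0.85371×3.43399) / 0.14629 = -3.0537
z₀ = exp(-3.0537) = 0.04719 m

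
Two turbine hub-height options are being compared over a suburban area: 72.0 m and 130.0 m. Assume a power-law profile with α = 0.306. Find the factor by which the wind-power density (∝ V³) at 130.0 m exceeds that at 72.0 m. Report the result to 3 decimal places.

1.720

Speed ratio: V_B/V_A = (z_B/z_A)^α = (130.0/72.0)^0.306 = (1.8056)^0.306 = 1.19818
Power-density ratio: P_B/P_A = (V_B/V_A)³ = (1.19818)³ = 1.72016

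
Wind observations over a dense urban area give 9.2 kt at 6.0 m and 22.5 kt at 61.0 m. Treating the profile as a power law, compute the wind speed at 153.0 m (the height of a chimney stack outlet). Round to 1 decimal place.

First find α: α = ln(V₂/V₁)/ln(z₂/z₁) = ln(22.5/9.2)/ln(61.0/6.0) = 0.89431/2.31911 = 0.3856
Extrapolate from 61.0 m to 153.0 m: V₃ = 22.5 × (153.0/61.0)^0.3856 = 22.5 × 1.4256 = 32.0765 kt

32.1 kt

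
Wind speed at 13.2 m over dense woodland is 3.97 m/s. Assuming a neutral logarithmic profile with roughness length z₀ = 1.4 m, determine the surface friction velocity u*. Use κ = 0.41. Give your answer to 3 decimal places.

Log law: V(z) = (u*/κ) · ln(z/z₀) ⇒ u* = κ · V / ln(z/z₀)
u* = 0.41 × 3.97 / ln(13.2/1.4) = 0.41 × 3.97 / 2.2437
   = 1.6277 / 2.2437 = 0.7254 m/s

u* ≈ 0.725 m/s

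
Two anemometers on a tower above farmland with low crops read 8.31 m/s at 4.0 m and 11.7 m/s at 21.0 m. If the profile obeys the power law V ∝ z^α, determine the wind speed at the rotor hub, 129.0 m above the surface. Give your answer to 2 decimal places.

First find α: α = ln(V₂/V₁)/ln(z₂/z₁) = ln(11.7/8.31)/ln(21.0/4.0) = 0.34213/1.65823 = 0.2063
Extrapolate from 21.0 m to 129.0 m: V₃ = 11.7 × (129.0/21.0)^0.2063 = 11.7 × 1.4543 = 17.0155 m/s

17.02 m/s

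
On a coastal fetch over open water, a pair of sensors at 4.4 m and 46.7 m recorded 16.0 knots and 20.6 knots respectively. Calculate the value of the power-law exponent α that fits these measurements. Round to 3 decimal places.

α ≈ 0.107

Power law: V₂/V₁ = (z₂/z₁)^α ⇒ α = ln(V₂/V₁) / ln(z₂/z₁)
α = ln(20.6/16.0) / ln(46.7/4.4) = ln(1.2875) / ln(10.6136)
  = 0.25270 / 2.36214 = 0.10698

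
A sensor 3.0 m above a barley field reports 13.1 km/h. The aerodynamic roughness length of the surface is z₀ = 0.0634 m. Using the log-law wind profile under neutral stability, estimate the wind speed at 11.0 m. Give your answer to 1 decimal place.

17.5 km/h

Log law: V(z) ∝ ln(z/z₀), so V₂/V₁ = ln(z₂/z₀) / ln(z₁/z₀).
ln(11.0/0.0634) = 5.1562, ln(3.0/0.0634) = 3.8569
V₂ = 13.1 × 5.1562/3.8569 = 13.1 × 1.3369 = 17.5130 km/h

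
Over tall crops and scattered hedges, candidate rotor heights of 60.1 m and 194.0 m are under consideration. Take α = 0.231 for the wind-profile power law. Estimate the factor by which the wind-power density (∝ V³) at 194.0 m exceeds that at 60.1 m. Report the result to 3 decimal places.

Speed ratio: V_B/V_A = (z_B/z_A)^α = (194.0/60.1)^0.231 = (3.2280)^0.231 = 1.31088
Power-density ratio: P_B/P_A = (V_B/V_A)³ = (1.31088)³ = 2.25261

2.253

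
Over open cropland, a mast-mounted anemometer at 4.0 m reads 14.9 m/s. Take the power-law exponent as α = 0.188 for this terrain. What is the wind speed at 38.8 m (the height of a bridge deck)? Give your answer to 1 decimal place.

22.8 m/s

Power-law profile: V₂ = V₁ · (z₂/z₁)^α
V₂ = 14.9 × (38.8/4.0)^0.188 = 14.9 × (9.7000)^0.188
    = 14.9 × 1.5329 = 22.8402 m/s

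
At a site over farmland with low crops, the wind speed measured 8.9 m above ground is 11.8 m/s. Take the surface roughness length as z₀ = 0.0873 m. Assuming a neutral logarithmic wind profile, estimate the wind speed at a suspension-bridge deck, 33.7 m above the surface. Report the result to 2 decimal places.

Log law: V(z) ∝ ln(z/z₀), so V₂/V₁ = ln(z₂/z₀) / ln(z₁/z₀).
ln(33.7/0.0873) = 5.9559, ln(8.9/0.0873) = 4.6245
V₂ = 11.8 × 5.9559/4.6245 = 11.8 × 1.2879 = 15.1974 m/s

15.20 m/s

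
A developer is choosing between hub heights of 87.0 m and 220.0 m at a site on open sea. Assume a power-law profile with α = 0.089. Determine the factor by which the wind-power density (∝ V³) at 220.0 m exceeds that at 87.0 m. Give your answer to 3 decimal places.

Speed ratio: V_B/V_A = (z_B/z_A)^α = (220.0/87.0)^0.089 = (2.5287)^0.089 = 1.08607
Power-density ratio: P_B/P_A = (V_B/V_A)³ = (1.08607)³ = 1.28108

1.281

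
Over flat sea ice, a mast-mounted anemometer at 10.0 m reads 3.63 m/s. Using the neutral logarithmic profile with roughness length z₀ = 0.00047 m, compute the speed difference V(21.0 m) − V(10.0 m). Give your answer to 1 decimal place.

Log law: V₂ = V₁ · ln(z₂/z₀)/ln(z₁/z₀) = 3.63 × 10.7073/9.9654 = 3.9003 m/s
ΔV = 3.9003 − 3.63 = 0.2703 m/s

0.3 m/s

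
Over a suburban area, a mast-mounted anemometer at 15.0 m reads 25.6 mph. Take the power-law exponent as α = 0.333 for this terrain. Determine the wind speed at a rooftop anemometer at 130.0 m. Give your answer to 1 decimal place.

52.5 mph

Power-law profile: V₂ = V₁ · (z₂/z₁)^α
V₂ = 25.6 × (130.0/15.0)^0.333 = 25.6 × (8.6667)^0.333
    = 25.6 × 2.0526 = 52.5466 mph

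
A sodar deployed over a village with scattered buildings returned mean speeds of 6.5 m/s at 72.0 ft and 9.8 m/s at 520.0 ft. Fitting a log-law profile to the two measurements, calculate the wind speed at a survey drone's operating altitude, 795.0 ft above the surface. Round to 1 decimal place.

10.5 m/s

Log law: V ∝ ln(z/z₀). From the pair, with r = V₁/V₂ = 0.66327,
ln z₀ = (ln z₁ − r·ln z₂)/(1 − r) = (4.2767 − 0.66327×6.2538)/0.33673 = 0.3823 → z₀ = 1.466 ft
V₃ = V₁ · ln(z₃/z₀)/ln(z₁/z₀) = 6.5 × 6.2961/3.8944 = 10.5085 m/s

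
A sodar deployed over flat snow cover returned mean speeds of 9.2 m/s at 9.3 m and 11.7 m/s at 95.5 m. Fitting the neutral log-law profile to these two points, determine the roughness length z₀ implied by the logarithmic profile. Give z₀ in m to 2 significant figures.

Log law: V(z) ∝ ln(z/z₀). With r = V₁/V₂ = 9.2/11.7 = 0.78632,
r · ln(z₂/z₀) = ln(z₁/z₀) ⇒ ln z₀ = (ln z₁ − r·ln z₂)/(1 − r)
ln z₀ = (2.23001 − 0.78632×4.55913) / 0.21368 = -6.3411
z₀ = exp(-6.3411) = 0.001762 m

z₀ ≈ 0.0018 m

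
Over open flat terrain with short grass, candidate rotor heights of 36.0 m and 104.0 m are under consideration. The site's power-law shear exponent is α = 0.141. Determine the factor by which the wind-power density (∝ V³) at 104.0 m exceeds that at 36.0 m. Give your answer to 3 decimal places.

Speed ratio: V_B/V_A = (z_B/z_A)^α = (104.0/36.0)^0.141 = (2.8889)^0.141 = 1.16135
Power-density ratio: P_B/P_A = (V_B/V_A)³ = (1.16135)³ = 1.56635

1.566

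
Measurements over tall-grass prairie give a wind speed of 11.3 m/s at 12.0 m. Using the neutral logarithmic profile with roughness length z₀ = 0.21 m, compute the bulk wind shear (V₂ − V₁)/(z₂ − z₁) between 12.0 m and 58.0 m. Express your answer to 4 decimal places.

0.0957 m/s/m

Log law: V₂ = V₁ · ln(z₂/z₀)/ln(z₁/z₀) = 11.3 × 5.6211/4.0456 = 15.7008 m/s
ΔV/Δz = (15.7008 − 11.3)/(58.0 − 12.0) = 4.4008/46.0000 = 0.09567 m/s/m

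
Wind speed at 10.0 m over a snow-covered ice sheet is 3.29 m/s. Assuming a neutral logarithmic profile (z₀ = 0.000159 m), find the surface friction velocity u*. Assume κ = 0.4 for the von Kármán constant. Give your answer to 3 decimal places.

u* ≈ 0.119 m/s

Log law: V(z) = (u*/κ) · ln(z/z₀) ⇒ u* = κ · V / ln(z/z₀)
u* = 0.4 × 3.29 / ln(10.0/0.000159) = 0.4 × 3.29 / 11.0492
   = 1.3160 / 11.0492 = 0.1191 m/s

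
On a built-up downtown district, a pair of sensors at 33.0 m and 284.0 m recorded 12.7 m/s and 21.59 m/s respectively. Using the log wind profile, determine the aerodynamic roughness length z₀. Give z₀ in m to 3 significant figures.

Log law: V(z) ∝ ln(z/z₀). With r = V₁/V₂ = 12.7/21.59 = 0.58824,
r · ln(z₂/z₀) = ln(z₁/z₀) ⇒ ln z₀ = (ln z₁ − r·ln z₂)/(1 − r)
ln z₀ = (3.49651 − 0.58824×5.64897) / 0.41176 = 0.4216
z₀ = exp(0.4216) = 1.524 m

z₀ ≈ 1.52 m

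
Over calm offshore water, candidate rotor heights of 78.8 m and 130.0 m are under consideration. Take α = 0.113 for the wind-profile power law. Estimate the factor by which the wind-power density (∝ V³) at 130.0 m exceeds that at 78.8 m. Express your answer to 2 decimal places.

Speed ratio: V_B/V_A = (z_B/z_A)^α = (130.0/78.8)^0.113 = (1.6497)^0.113 = 1.05820
Power-density ratio: P_B/P_A = (V_B/V_A)³ = (1.05820)³ = 1.18496

1.18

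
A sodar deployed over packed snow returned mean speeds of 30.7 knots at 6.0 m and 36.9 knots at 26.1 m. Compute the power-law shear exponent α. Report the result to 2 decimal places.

α ≈ 0.13

Power law: V₂/V₁ = (z₂/z₁)^α ⇒ α = ln(V₂/V₁) / ln(z₂/z₁)
α = ln(36.9/30.7) / ln(26.1/6.0) = ln(1.2020) / ln(4.3500)
  = 0.18395 / 1.47018 = 0.12512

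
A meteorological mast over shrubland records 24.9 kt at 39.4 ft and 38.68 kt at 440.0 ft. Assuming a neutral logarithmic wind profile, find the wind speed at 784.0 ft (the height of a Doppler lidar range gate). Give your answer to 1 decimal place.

42.0 kt

Log law: V ∝ ln(z/z₀). From the pair, with r = V₁/V₂ = 0.64374,
ln z₀ = (ln z₁ − r·ln z₂)/(1 − r) = (3.6738 − 0.64374×6.0868)/0.35626 = -0.6865 → z₀ = 0.5034 ft
V₃ = V₁ · ln(z₃/z₀)/ln(z₁/z₀) = 24.9 × 7.3509/4.3602 = 41.9787 kt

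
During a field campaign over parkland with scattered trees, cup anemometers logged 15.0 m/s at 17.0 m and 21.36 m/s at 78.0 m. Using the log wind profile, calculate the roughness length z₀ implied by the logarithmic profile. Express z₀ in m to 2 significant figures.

z₀ ≈ 0.47 m

Log law: V(z) ∝ ln(z/z₀). With r = V₁/V₂ = 15.0/21.36 = 0.70225,
r · ln(z₂/z₀) = ln(z₁/z₀) ⇒ ln z₀ = (ln z₁ − r·ln z₂)/(1 − r)
ln z₀ = (2.83321 − 0.70225×4.35671) / 0.29775 = -0.7599
z₀ = exp(-0.7599) = 0.4677 m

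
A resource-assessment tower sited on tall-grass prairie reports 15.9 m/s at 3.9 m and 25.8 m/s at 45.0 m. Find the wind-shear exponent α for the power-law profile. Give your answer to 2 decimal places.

Power law: V₂/V₁ = (z₂/z₁)^α ⇒ α = ln(V₂/V₁) / ln(z₂/z₁)
α = ln(25.8/15.9) / ln(45.0/3.9) = ln(1.6226) / ln(11.5385)
  = 0.48406 / 2.44569 = 0.19792

α ≈ 0.20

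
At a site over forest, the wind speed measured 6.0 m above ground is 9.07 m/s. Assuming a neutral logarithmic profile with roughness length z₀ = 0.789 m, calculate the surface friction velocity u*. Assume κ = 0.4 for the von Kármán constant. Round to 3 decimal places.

u* ≈ 1.788 m/s

Log law: V(z) = (u*/κ) · ln(z/z₀) ⇒ u* = κ · V / ln(z/z₀)
u* = 0.4 × 9.07 / ln(6.0/0.789) = 0.4 × 9.07 / 2.0287
   = 3.6280 / 2.0287 = 1.7883 m/s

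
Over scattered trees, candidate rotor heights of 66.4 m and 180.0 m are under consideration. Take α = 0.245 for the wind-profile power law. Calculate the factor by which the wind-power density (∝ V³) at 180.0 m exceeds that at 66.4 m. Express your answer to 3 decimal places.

2.081

Speed ratio: V_B/V_A = (z_B/z_A)^α = (180.0/66.4)^0.245 = (2.7108)^0.245 = 1.27676
Power-density ratio: P_B/P_A = (V_B/V_A)³ = (1.27676)³ = 2.08129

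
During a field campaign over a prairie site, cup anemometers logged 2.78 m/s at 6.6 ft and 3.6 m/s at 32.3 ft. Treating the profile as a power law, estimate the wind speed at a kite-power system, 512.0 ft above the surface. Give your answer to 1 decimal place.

First find α: α = ln(V₂/V₁)/ln(z₂/z₁) = ln(3.6/2.78)/ln(32.3/6.6) = 0.25848/1.58800 = 0.1628
Extrapolate from 32.3 ft to 512.0 ft: V₃ = 3.6 × (512.0/32.3)^0.1628 = 3.6 × 1.5680 = 5.6447 m/s

5.6 m/s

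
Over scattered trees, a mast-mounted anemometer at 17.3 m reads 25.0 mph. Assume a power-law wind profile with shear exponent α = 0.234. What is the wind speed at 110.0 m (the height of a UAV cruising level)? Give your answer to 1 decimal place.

Power-law profile: V₂ = V₁ · (z₂/z₁)^α
V₂ = 25.0 × (110.0/17.3)^0.234 = 25.0 × (6.3584)^0.234
    = 25.0 × 1.5416 = 38.5410 mph

38.5 mph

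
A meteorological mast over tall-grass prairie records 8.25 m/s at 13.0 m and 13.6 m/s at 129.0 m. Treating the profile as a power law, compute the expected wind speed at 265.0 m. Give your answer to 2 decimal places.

15.91 m/s

First find α: α = ln(V₂/V₁)/ln(z₂/z₁) = ln(13.6/8.25)/ln(129.0/13.0) = 0.49986/2.29486 = 0.2178
Extrapolate from 129.0 m to 265.0 m: V₃ = 13.6 × (265.0/129.0)^0.2178 = 13.6 × 1.1698 = 15.9089 m/s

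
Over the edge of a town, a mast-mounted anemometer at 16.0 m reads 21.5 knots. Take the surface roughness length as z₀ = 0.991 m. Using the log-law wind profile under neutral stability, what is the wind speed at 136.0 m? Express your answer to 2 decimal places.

38.04 knots

Log law: V(z) ∝ ln(z/z₀), so V₂/V₁ = ln(z₂/z₀) / ln(z₁/z₀).
ln(136.0/0.991) = 4.9217, ln(16.0/0.991) = 2.7816
V₂ = 21.5 × 4.9217/2.7816 = 21.5 × 1.7694 = 38.0412 knots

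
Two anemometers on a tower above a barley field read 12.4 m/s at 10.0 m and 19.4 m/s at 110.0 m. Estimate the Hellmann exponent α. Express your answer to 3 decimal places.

α ≈ 0.187

Power law: V₂/V₁ = (z₂/z₁)^α ⇒ α = ln(V₂/V₁) / ln(z₂/z₁)
α = ln(19.4/12.4) / ln(110.0/10.0) = ln(1.5645) / ln(11.0000)
  = 0.44758 / 2.39790 = 0.18665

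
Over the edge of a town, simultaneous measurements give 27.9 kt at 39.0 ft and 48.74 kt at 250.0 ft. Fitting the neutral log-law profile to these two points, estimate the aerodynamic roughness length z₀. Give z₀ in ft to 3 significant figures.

Log law: V(z) ∝ ln(z/z₀). With r = V₁/V₂ = 27.9/48.74 = 0.57243,
r · ln(z₂/z₀) = ln(z₁/z₀) ⇒ ln z₀ = (ln z₁ − r·ln z₂)/(1 − r)
ln z₀ = (3.66356 − 0.57243×5.52146) / 0.42757 = 1.1763
z₀ = exp(1.1763) = 3.242 ft

z₀ ≈ 3.24 ft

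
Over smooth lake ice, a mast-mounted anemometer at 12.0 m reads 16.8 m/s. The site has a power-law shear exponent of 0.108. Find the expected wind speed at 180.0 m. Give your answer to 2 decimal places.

22.51 m/s

Power-law profile: V₂ = V₁ · (z₂/z₁)^α
V₂ = 16.8 × (180.0/12.0)^0.108 = 16.8 × (15.0000)^0.108
    = 16.8 × 1.3397 = 22.5075 m/s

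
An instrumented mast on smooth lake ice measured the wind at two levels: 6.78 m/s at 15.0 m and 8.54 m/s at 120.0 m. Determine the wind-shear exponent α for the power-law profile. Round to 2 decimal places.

α ≈ 0.11

Power law: V₂/V₁ = (z₂/z₁)^α ⇒ α = ln(V₂/V₁) / ln(z₂/z₁)
α = ln(8.54/6.78) / ln(120.0/15.0) = ln(1.2596) / ln(8.0000)
  = 0.23078 / 2.07944 = 0.11098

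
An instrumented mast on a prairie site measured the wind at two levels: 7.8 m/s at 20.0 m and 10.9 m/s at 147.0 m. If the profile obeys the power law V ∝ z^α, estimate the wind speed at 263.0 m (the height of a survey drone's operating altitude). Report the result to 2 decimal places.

12.02 m/s

First find α: α = ln(V₂/V₁)/ln(z₂/z₁) = ln(10.9/7.8)/ln(147.0/20.0) = 0.33464/1.99470 = 0.1678
Extrapolate from 147.0 m to 263.0 m: V₃ = 10.9 × (263.0/147.0)^0.1678 = 10.9 × 1.1025 = 12.0174 m/s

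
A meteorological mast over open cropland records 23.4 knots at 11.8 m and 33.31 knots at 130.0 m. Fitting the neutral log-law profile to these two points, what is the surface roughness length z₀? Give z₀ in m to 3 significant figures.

z₀ ≈ 0.0409 m

Log law: V(z) ∝ ln(z/z₀). With r = V₁/V₂ = 23.4/33.31 = 0.70249,
r · ln(z₂/z₀) = ln(z₁/z₀) ⇒ ln z₀ = (ln z₁ − r·ln z₂)/(1 − r)
ln z₀ = (2.46810 − 0.70249×4.86753) / 0.29751 = -3.1976
z₀ = exp(-3.1976) = 0.04086 m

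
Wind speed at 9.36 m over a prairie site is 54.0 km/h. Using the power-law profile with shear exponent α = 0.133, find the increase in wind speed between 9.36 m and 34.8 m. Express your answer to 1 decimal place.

Power law: V₂ = V₁ · (z₂/z₁)^α = 54.0 × (3.7179)^0.133 = 64.3049 km/h
ΔV = 64.3049 − 54.0 = 10.3049 km/h

10.3 km/h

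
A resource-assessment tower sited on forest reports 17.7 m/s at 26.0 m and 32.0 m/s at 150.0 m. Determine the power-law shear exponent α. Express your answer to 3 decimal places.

α ≈ 0.338

Power law: V₂/V₁ = (z₂/z₁)^α ⇒ α = ln(V₂/V₁) / ln(z₂/z₁)
α = ln(32.0/17.7) / ln(150.0/26.0) = ln(1.8079) / ln(5.7692)
  = 0.59217 / 1.75254 = 0.33789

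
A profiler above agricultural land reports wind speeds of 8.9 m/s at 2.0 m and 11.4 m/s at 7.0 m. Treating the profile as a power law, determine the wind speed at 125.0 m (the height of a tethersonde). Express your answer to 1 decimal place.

First find α: α = ln(V₂/V₁)/ln(z₂/z₁) = ln(11.4/8.9)/ln(7.0/2.0) = 0.24756/1.25276 = 0.1976
Extrapolate from 7.0 m to 125.0 m: V₃ = 11.4 × (125.0/7.0)^0.1976 = 11.4 × 1.7676 = 20.1502 m/s

20.2 m/s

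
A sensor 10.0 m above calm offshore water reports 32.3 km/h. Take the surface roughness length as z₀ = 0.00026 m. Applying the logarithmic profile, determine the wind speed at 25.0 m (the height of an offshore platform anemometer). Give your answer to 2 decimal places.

35.10 km/h

Log law: V(z) ∝ ln(z/z₀), so V₂/V₁ = ln(z₂/z₀) / ln(z₁/z₀).
ln(25.0/0.00026) = 11.4737, ln(10.0/0.00026) = 10.5574
V₂ = 32.3 × 11.4737/10.5574 = 32.3 × 1.0868 = 35.1034 km/h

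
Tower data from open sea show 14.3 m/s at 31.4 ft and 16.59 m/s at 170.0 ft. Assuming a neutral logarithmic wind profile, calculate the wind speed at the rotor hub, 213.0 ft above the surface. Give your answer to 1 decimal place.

Log law: V ∝ ln(z/z₀). From the pair, with r = V₁/V₂ = 0.86197,
ln z₀ = (ln z₁ − r·ln z₂)/(1 − r) = (3.4468 − 0.86197×5.1358)/0.13803 = -7.1002 → z₀ = 0.0008250 ft
V₃ = V₁ · ln(z₃/z₀)/ln(z₁/z₀) = 14.3 × 12.4615/10.5470 = 16.8957 m/s

16.9 m/s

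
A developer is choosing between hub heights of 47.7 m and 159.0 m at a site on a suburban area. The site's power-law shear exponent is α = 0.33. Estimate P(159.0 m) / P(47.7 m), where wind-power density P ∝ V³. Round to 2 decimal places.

3.29

Speed ratio: V_B/V_A = (z_B/z_A)^α = (159.0/47.7)^0.33 = (3.3333)^0.33 = 1.48782
Power-density ratio: P_B/P_A = (V_B/V_A)³ = (1.48782)³ = 3.29344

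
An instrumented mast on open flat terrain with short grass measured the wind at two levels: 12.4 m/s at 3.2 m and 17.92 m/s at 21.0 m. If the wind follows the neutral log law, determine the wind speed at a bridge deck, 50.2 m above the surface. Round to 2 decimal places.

Log law: V ∝ ln(z/z₀). From the pair, with r = V₁/V₂ = 0.69196,
ln z₀ = (ln z₁ − r·ln z₂)/(1 − r) = (1.1632 − 0.69196×3.0445)/0.30804 = -3.0631 → z₀ = 0.04674 m
V₃ = V₁ · ln(z₃/z₀)/ln(z₁/z₀) = 12.4 × 6.9791/4.2263 = 20.4770 m/s

20.48 m/s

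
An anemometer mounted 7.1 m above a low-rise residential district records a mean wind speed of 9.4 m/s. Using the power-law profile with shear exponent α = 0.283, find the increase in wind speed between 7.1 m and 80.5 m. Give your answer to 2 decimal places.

9.29 m/s

Power law: V₂ = V₁ · (z₂/z₁)^α = 9.4 × (11.3380)^0.283 = 18.6880 m/s
ΔV = 18.6880 − 9.4 = 9.2880 m/s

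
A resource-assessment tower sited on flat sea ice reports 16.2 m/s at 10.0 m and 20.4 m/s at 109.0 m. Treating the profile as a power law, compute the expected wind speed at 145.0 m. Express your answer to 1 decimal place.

21.0 m/s

First find α: α = ln(V₂/V₁)/ln(z₂/z₁) = ln(20.4/16.2)/ln(109.0/10.0) = 0.23052/2.38876 = 0.0965
Extrapolate from 109.0 m to 145.0 m: V₃ = 20.4 × (145.0/109.0)^0.0965 = 20.4 × 1.0279 = 20.9696 m/s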